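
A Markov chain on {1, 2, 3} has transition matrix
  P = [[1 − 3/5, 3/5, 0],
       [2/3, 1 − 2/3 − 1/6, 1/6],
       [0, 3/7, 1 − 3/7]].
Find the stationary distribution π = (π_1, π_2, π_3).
π = (4/9, 2/5, 7/45)

This is a birth-death chain on three states, which satisfies detailed balance: π_1 · P_{12} = π_2 · P_{21} and π_2 · P_{23} = π_3 · P_{32}.
From π_1 · 3/5 = π_2 · 2/3: π_2/π_1 = (3/5)/(2/3) = 9/10.
From π_2 · 1/6 = π_3 · 3/7: π_3/π_2 = (1/6)/(3/7) = 7/18.
Take π_1 proportional to 1; then unnormalized π = (1, 9/10, 7/20). Normalize by dividing by the sum 9/4:
  π = (4/9, 2/5, 7/45).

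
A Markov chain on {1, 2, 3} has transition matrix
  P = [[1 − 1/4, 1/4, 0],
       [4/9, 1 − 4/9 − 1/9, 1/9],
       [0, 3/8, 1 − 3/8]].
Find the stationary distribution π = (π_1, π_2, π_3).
π = (48/83, 27/83, 8/83)

This is a birth-death chain on three states, which satisfies detailed balance: π_1 · P_{12} = π_2 · P_{21} and π_2 · P_{23} = π_3 · P_{32}.
From π_1 · 1/4 = π_2 · 4/9: π_2/π_1 = (1/4)/(4/9) = 9/16.
From π_2 · 1/9 = π_3 · 3/8: π_3/π_2 = (1/9)/(3/8) = 8/27.
Take π_1 proportional to 1; then unnormalized π = (1, 9/16, 1/6). Normalize by dividing by the sum 83/48:
  π = (48/83, 27/83, 8/83).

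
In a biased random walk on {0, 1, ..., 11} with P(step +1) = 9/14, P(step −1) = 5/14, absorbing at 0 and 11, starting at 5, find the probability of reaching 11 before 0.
P(hit 11 before 0) = (1 − (5/9)^5) / (1 − (5/9)^11) = 7430076621/7833057871

Let u_k denote P(reach 11 before 0 | start at k). Boundary: u_0 = 0, u_11 = 1. Recurrence: u_k = 9/14·u_{k+1} + 5/14·u_{k-1} for 1 ≤ k ≤ 10. Try u_k = A + B·r^k with r = q/p = (5/14)/(9/14) = 5/9. Substitution satisfies the recurrence; boundary conditions give:
  u_k = (1 − r^k) / (1 − r^N) = (1 − (5/9)^5) / (1 − (5/9)^11) = 7430076621/7833057871.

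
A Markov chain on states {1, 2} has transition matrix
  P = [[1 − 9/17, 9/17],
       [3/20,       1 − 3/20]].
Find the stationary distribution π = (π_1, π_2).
π_1 = 17/77, π_2 = 60/77

Solve πP = π with π_1 + π_2 = 1. From πP = π: π_1 · (1 − 9/17) + π_2 · 3/20 = π_1 ⇒ π_2 · 3/20 = π_1 · 9/17 ⇒ π_2/π_1 = (9/17)/(3/20) = 60/17. Together with π_1 + π_2 = 1:
  π_1 = (3/20)/(9/17 + 3/20) = (3/20)/(231/340) = 17/77,
  π_2 = (9/17)/(9/17 + 3/20) = (9/17)/(231/340) = 60/77.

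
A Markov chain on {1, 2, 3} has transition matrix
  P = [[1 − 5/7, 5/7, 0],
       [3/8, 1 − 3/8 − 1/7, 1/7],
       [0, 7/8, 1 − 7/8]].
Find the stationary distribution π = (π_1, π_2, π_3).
π = (343/1103, 1960/3309, 320/3309)

This is a birth-death chain on three states, which satisfies detailed balance: π_1 · P_{12} = π_2 · P_{21} and π_2 · P_{23} = π_3 · P_{32}.
From π_1 · 5/7 = π_2 · 3/8: π_2/π_1 = (5/7)/(3/8) = 40/21.
From π_2 · 1/7 = π_3 · 7/8: π_3/π_2 = (1/7)/(7/8) = 8/49.
Take π_1 proportional to 1; then unnormalized π = (1, 40/21, 320/1029). Normalize by dividing by the sum 1103/343:
  π = (343/1103, 1960/3309, 320/3309).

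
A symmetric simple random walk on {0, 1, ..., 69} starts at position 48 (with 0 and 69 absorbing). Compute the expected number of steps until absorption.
E[τ | X_0 = 48] = 1008

Let v_k = E[τ | X_0 = k]. Boundary: v_0 = v_69 = 0. Recurrence: v_k = 1 + (v_{k-1} + v_{k+1})/2 for 1 ≤ k ≤ 68. The particular solution to v_k − (v_{k-1} + v_{k+1})/2 = 1 is v_k = −k^2. Adding homogeneous solution A + B k and matching boundaries gives v_k = k (69 − k). Substituting k = 48: v_48 = 48 · 21 = 1008.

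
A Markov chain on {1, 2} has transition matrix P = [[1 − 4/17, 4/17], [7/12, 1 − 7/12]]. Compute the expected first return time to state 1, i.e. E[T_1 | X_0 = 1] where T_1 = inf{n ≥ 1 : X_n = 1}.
E[T_1 | X_0 = 1] = 1/π_1 = 167/119

For an irreducible recurrent Markov chain with stationary distribution π, E[T_i | X_0 = i] = 1/π_i (Kac's formula). Here π_1 = (7/12)/(4/17 + 7/12) = (7/12)/(167/204) = 119/167, so E[T_1 | X_0 = 1] = 1/π_1 = (4/17 + 7/12)/(7/12) = (167/204)/(7/12) = 167/119.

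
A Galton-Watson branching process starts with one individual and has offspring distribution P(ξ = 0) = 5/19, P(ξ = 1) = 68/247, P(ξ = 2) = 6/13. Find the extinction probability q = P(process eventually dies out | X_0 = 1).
q = 65/114

The pgf is f(s) = 5/19 + 68/247·s + 6/13·s². The extinction probability q is the smallest fixed point of f in [0, 1]. Setting s = f(s):
  6/13·s² + (68/247 − 1)·s + 5/19 = 0
  6/13·s² − (5/19 + 6/13)·s + 5/19 = 0
which factors as (s − 1)·(6/13·s − 5/19) = 0, giving roots s = 1 and s = (5/19)/(6/13) = 65/114.
Mean offspring μ = 68/247 + 2·6/13 = 296/247 > 1 (supercritical), so q < 1. The extinction probability is the smaller root: q = (5/19)/(6/13) = 65/114.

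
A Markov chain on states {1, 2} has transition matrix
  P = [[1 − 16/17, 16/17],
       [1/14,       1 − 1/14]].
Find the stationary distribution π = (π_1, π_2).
π_1 = 17/241, π_2 = 224/241

Solve πP = π with π_1 + π_2 = 1. From πP = π: π_1 · (1 − 16/17) + π_2 · 1/14 = π_1 ⇒ π_2 · 1/14 = π_1 · 16/17 ⇒ π_2/π_1 = (16/17)/(1/14) = 224/17. Together with π_1 + π_2 = 1:
  π_1 = (1/14)/(16/17 + 1/14) = (1/14)/(241/238) = 17/241,
  π_2 = (16/17)/(16/17 + 1/14) = (16/17)/(241/238) = 224/241.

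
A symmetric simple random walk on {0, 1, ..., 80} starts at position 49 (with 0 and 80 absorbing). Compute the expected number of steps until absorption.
E[τ | X_0 = 49] = 1519

Let v_k = E[τ | X_0 = k]. Boundary: v_0 = v_80 = 0. Recurrence: v_k = 1 + (v_{k-1} + v_{k+1})/2 for 1 ≤ k ≤ 79. The particular solution to v_k − (v_{k-1} + v_{k+1})/2 = 1 is v_k = −k^2. Adding homogeneous solution A + B k and matching boundaries gives v_k = k (80 − k). Substituting k = 49: v_49 = 49 · 31 = 1519.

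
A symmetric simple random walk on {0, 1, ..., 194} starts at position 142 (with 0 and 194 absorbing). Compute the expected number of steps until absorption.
E[τ | X_0 = 142] = 7384

Let v_k = E[τ | X_0 = k]. Boundary: v_0 = v_194 = 0. Recurrence: v_k = 1 + (v_{k-1} + v_{k+1})/2 for 1 ≤ k ≤ 193. The particular solution to v_k − (v_{k-1} + v_{k+1})/2 = 1 is v_k = −k^2. Adding homogeneous solution A + B k and matching boundaries gives v_k = k (194 − k). Substituting k = 142: v_142 = 142 · 52 = 7384.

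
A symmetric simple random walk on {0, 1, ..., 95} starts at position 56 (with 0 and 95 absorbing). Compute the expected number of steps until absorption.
E[τ | X_0 = 56] = 2184

Let v_k = E[τ | X_0 = k]. Boundary: v_0 = v_95 = 0. Recurrence: v_k = 1 + (v_{k-1} + v_{k+1})/2 for 1 ≤ k ≤ 94. The particular solution to v_k − (v_{k-1} + v_{k+1})/2 = 1 is v_k = −k^2. Adding homogeneous solution A + B k and matching boundaries gives v_k = k (95 − k). Substituting k = 56: v_56 = 56 · 39 = 2184.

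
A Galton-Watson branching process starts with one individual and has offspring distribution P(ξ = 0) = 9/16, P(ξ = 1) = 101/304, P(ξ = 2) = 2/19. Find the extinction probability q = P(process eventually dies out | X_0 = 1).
q = 1

Mean offspring μ = 0·9/16 + 1·101/304 + 2·2/19 = 165/304 ≤ 1. For μ ≤ 1 with offspring not concentrated at 1, the Galton-Watson process goes extinct almost surely, so q = 1.
(Algebraic check: The pgf is f(s) = 9/16 + 101/304·s + 2/19·s². The extinction probability q is the smallest fixed point of f in [0, 1]. Setting s = f(s):
  2/19·s² + (101/304 − 1)·s + 9/16 = 0
  2/19·s² − (9/16 + 2/19)·s + 9/16 = 0
which factors as (s − 1)·(2/19·s − 9/16) = 0, giving roots s = 1 and s = (9/16)/(2/19) = 171/32. Since 171/32 ≥ 1, the smallest root in [0, 1] is s = 1.)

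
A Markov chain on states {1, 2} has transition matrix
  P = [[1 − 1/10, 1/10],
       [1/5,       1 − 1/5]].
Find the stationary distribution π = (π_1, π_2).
π_1 = 2/3, π_2 = 1/3

Solve πP = π with π_1 + π_2 = 1. From πP = π: π_1 · (1 − 1/10) + π_2 · 1/5 = π_1 ⇒ π_2 · 1/5 = π_1 · 1/10 ⇒ π_2/π_1 = (1/10)/(1/5) = 1/2. Together with π_1 + π_2 = 1:
  π_1 = (1/5)/(1/10 + 1/5) = (1/5)/(3/10) = 2/3,
  π_2 = (1/10)/(1/10 + 1/5) = (1/10)/(3/10) = 1/3.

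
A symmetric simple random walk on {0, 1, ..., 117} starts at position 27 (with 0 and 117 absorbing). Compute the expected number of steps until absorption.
E[τ | X_0 = 27] = 2430

Let v_k = E[τ | X_0 = k]. Boundary: v_0 = v_117 = 0. Recurrence: v_k = 1 + (v_{k-1} + v_{k+1})/2 for 1 ≤ k ≤ 116. The particular solution to v_k − (v_{k-1} + v_{k+1})/2 = 1 is v_k = −k^2. Adding homogeneous solution A + B k and matching boundaries gives v_k = k (117 − k). Substituting k = 27: v_27 = 27 · 90 = 2430.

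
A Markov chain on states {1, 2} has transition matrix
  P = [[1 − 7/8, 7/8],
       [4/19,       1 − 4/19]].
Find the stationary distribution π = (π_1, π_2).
π_1 = 32/165, π_2 = 133/165

Solve πP = π with π_1 + π_2 = 1. From πP = π: π_1 · (1 − 7/8) + π_2 · 4/19 = π_1 ⇒ π_2 · 4/19 = π_1 · 7/8 ⇒ π_2/π_1 = (7/8)/(4/19) = 133/32. Together with π_1 + π_2 = 1:
  π_1 = (4/19)/(7/8 + 4/19) = (4/19)/(165/152) = 32/165,
  π_2 = (7/8)/(7/8 + 4/19) = (7/8)/(165/152) = 133/165.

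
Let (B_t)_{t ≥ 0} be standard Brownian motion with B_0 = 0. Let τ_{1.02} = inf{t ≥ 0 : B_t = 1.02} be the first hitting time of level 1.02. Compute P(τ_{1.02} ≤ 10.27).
P(τ_{1.02} ≤ 10.27) = 2(1 − Φ(1.02/√10.27)) = 2(1 − Φ(0.3183)) ≈ 0.7503

By the reflection principle for standard BM, P(τ_b ≤ t) = 2 · P(B_t ≥ b). Since B_t ~ N(0, t), P(B_t ≥ 1.02) = 1 − Φ(1.02/√t) = 1 − Φ(1.02/√10.27) = 1 − Φ(0.3183) ≈ 0.37513. Doubling: P(τ_{1.02} ≤ 10.27) ≈ 2 · 0.37513 = 0.75026 ≈ 0.7503.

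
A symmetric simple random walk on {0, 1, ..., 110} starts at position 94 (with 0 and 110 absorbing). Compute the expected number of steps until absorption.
E[τ | X_0 = 94] = 1504

Let v_k = E[τ | X_0 = k]. Boundary: v_0 = v_110 = 0. Recurrence: v_k = 1 + (v_{k-1} + v_{k+1})/2 for 1 ≤ k ≤ 109. The particular solution to v_k − (v_{k-1} + v_{k+1})/2 = 1 is v_k = −k^2. Adding homogeneous solution A + B k and matching boundaries gives v_k = k (110 − k). Substituting k = 94: v_94 = 94 · 16 = 1504.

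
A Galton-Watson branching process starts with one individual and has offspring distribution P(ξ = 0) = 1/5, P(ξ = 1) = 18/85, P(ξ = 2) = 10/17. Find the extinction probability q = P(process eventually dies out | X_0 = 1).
q = 17/50

The pgf is f(s) = 1/5 + 18/85·s + 10/17·s². The extinction probability q is the smallest fixed point of f in [0, 1]. Setting s = f(s):
  10/17·s² + (18/85 − 1)·s + 1/5 = 0
  10/17·s² − (1/5 + 10/17)·s + 1/5 = 0
which factors as (s − 1)·(10/17·s − 1/5) = 0, giving roots s = 1 and s = (1/5)/(10/17) = 17/50.
Mean offspring μ = 18/85 + 2·10/17 = 118/85 > 1 (supercritical), so q < 1. The extinction probability is the smaller root: q = (1/5)/(10/17) = 17/50.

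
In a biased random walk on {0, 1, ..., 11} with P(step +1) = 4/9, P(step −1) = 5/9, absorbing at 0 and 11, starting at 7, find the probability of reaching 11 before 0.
P(hit 11 before 0) = (1 − (5/4)^7) / (1 − (5/4)^11) = 15805696/44633821

Let u_k denote P(reach 11 before 0 | start at k). Boundary: u_0 = 0, u_11 = 1. Recurrence: u_k = 4/9·u_{k+1} + 5/9·u_{k-1} for 1 ≤ k ≤ 10. Try u_k = A + B·r^k with r = q/p = (5/9)/(4/9) = 5/4. Substitution satisfies the recurrence; boundary conditions give:
  u_k = (1 − r^k) / (1 − r^N) = (1 − (5/4)^7) / (1 − (5/4)^11) = 15805696/44633821.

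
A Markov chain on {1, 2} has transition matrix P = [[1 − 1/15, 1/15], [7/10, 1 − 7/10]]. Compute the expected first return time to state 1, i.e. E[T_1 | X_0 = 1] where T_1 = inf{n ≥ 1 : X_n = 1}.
E[T_1 | X_0 = 1] = 1/π_1 = 23/21

For an irreducible recurrent Markov chain with stationary distribution π, E[T_i | X_0 = i] = 1/π_i (Kac's formula). Here π_1 = (7/10)/(1/15 + 7/10) = (7/10)/(23/30) = 21/23, so E[T_1 | X_0 = 1] = 1/π_1 = (1/15 + 7/10)/(7/10) = (23/30)/(7/10) = 23/21.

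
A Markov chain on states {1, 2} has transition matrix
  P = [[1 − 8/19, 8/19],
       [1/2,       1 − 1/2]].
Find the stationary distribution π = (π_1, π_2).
π_1 = 19/35, π_2 = 16/35

Solve πP = π with π_1 + π_2 = 1. From πP = π: π_1 · (1 − 8/19) + π_2 · 1/2 = π_1 ⇒ π_2 · 1/2 = π_1 · 8/19 ⇒ π_2/π_1 = (8/19)/(1/2) = 16/19. Together with π_1 + π_2 = 1:
  π_1 = (1/2)/(8/19 + 1/2) = (1/2)/(35/38) = 19/35,
  π_2 = (8/19)/(8/19 + 1/2) = (8/19)/(35/38) = 16/35.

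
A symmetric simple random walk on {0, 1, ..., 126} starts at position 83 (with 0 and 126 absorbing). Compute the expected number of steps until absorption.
E[τ | X_0 = 83] = 3569

Let v_k = E[τ | X_0 = k]. Boundary: v_0 = v_126 = 0. Recurrence: v_k = 1 + (v_{k-1} + v_{k+1})/2 for 1 ≤ k ≤ 125. The particular solution to v_k − (v_{k-1} + v_{k+1})/2 = 1 is v_k = −k^2. Adding homogeneous solution A + B k and matching boundaries gives v_k = k (126 − k). Substituting k = 83: v_83 = 83 · 43 = 3569.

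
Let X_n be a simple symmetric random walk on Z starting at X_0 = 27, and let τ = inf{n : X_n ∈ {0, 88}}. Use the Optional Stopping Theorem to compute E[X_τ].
E[X_τ] = 27

X_n is a martingale and τ is a bounded-mean stopping time (indeed τ is finite a.s. with bounded expectation since the walk is in a bounded region). By the OST, E[X_τ] = E[X_0] = 27. Equivalently: E[X_τ] = 88 · P(hit 88 first) + 0 · P(hit 0 first) = 88 · (27/88) = 27.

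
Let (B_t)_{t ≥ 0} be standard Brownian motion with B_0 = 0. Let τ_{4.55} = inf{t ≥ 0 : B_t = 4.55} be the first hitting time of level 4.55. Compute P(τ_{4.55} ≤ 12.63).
P(τ_{4.55} ≤ 12.63) = 2(1 − Φ(4.55/√12.63)) = 2(1 − Φ(1.2803)) ≈ 0.2004

By the reflection principle for standard BM, P(τ_b ≤ t) = 2 · P(B_t ≥ b). Since B_t ~ N(0, t), P(B_t ≥ 4.55) = 1 − Φ(4.55/√t) = 1 − Φ(4.55/√12.63) = 1 − Φ(1.2803) ≈ 0.10022. Doubling: P(τ_{4.55} ≤ 12.63) ≈ 2 · 0.10022 = 0.20044 ≈ 0.2004.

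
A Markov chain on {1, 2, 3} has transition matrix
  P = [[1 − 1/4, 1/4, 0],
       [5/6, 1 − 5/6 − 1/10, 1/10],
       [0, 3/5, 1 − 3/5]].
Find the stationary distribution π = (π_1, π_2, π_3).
π = (20/27, 2/9, 1/27)

This is a birth-death chain on three states, which satisfies detailed balance: π_1 · P_{12} = π_2 · P_{21} and π_2 · P_{23} = π_3 · P_{32}.
From π_1 · 1/4 = π_2 · 5/6: π_2/π_1 = (1/4)/(5/6) = 3/10.
From π_2 · 1/10 = π_3 · 3/5: π_3/π_2 = (1/10)/(3/5) = 1/6.
Take π_1 proportional to 1; then unnormalized π = (1, 3/10, 1/20). Normalize by dividing by the sum 27/20:
  π = (20/27, 2/9, 1/27).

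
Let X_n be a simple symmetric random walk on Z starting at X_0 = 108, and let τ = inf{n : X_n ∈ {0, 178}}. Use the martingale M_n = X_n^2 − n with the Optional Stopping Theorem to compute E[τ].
E[τ] = 7560

M_n = X_n^2 − n is a martingale (since E[X_{n+1}^2 | F_n] = X_n^2 + 1). By OST (τ has finite mean in a bounded region), E[M_τ] = E[M_0] = X_0^2 − 0 = 108^2 = 11664. Also E[M_τ] = E[X_τ^2] − E[τ]. The walk exits at 0 or 178, with P(hit 178 first) = 108/178, so E[X_τ^2] = 178^2 · 108/178 + 0 = 19224. Thus E[τ] = E[X_τ^2] − E[M_τ] = 19224 − 11664 = 7560 = 108(178 − 108) = 7560.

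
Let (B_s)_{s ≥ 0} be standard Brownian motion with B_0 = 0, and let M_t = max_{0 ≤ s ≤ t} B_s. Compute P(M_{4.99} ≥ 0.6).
P(M_{4.99} ≥ 0.6) = 2·P(B_{4.99} ≥ 0.6) = 2(1 − Φ(0.6/√4.99)) ≈ 0.7882

By the reflection principle for Brownian motion, P(M_t ≥ a) = 2 · P(B_t ≥ a) for a ≥ 0. Since B_t ~ N(0, t), P(B_t ≥ 0.6) = 1 − Φ(0.6/√t) = 1 − Φ(0.6/√4.99) = 1 − Φ(0.2686). So
  P(M_{4.99} ≥ 0.6) = 2(1 − Φ(0.2686)) ≈ 0.7882.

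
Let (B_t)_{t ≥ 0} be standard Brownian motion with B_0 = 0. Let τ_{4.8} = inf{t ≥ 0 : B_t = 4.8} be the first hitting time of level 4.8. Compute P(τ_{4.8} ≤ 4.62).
P(τ_{4.8} ≤ 4.62) = 2(1 − Φ(4.8/√4.62)) = 2(1 − Φ(2.2332)) ≈ 0.0255

By the reflection principle for standard BM, P(τ_b ≤ t) = 2 · P(B_t ≥ b). Since B_t ~ N(0, t), P(B_t ≥ 4.8) = 1 − Φ(4.8/√t) = 1 − Φ(4.8/√4.62) = 1 − Φ(2.2332) ≈ 0.01277. Doubling: P(τ_{4.8} ≤ 4.62) ≈ 2 · 0.01277 = 0.02554 ≈ 0.0255.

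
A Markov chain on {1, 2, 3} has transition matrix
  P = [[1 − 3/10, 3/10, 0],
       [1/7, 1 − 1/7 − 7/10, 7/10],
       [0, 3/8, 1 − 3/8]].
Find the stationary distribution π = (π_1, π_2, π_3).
π = (50/351, 35/117, 196/351)

This is a birth-death chain on three states, which satisfies detailed balance: π_1 · P_{12} = π_2 · P_{21} and π_2 · P_{23} = π_3 · P_{32}.
From π_1 · 3/10 = π_2 · 1/7: π_2/π_1 = (3/10)/(1/7) = 21/10.
From π_2 · 7/10 = π_3 · 3/8: π_3/π_2 = (7/10)/(3/8) = 28/15.
Take π_1 proportional to 1; then unnormalized π = (1, 21/10, 98/25). Normalize by dividing by the sum 351/50:
  π = (50/351, 35/117, 196/351).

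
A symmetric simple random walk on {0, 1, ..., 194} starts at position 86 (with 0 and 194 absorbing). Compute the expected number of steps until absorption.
E[τ | X_0 = 86] = 9288

Let v_k = E[τ | X_0 = k]. Boundary: v_0 = v_194 = 0. Recurrence: v_k = 1 + (v_{k-1} + v_{k+1})/2 for 1 ≤ k ≤ 193. The particular solution to v_k − (v_{k-1} + v_{k+1})/2 = 1 is v_k = −k^2. Adding homogeneous solution A + B k and matching boundaries gives v_k = k (194 − k). Substituting k = 86: v_86 = 86 · 108 = 9288.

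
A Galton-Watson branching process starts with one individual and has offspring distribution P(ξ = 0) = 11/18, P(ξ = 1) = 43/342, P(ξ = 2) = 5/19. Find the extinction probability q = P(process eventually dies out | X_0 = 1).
q = 1

Mean offspring μ = 0·11/18 + 1·43/342 + 2·5/19 = 223/342 ≤ 1. For μ ≤ 1 with offspring not concentrated at 1, the Galton-Watson process goes extinct almost surely, so q = 1.
(Algebraic check: The pgf is f(s) = 11/18 + 43/342·s + 5/19·s². The extinction probability q is the smallest fixed point of f in [0, 1]. Setting s = f(s):
  5/19·s² + (43/342 − 1)·s + 11/18 = 0
  5/19·s² − (11/18 + 5/19)·s + 11/18 = 0
which factors as (s − 1)·(5/19·s − 11/18) = 0, giving roots s = 1 and s = (11/18)/(5/19) = 209/90. Since 209/90 ≥ 1, the smallest root in [0, 1] is s = 1.)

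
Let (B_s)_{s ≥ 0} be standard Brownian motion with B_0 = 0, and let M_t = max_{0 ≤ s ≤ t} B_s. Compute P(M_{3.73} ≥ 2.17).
P(M_{3.73} ≥ 2.17) = 2·P(B_{3.73} ≥ 2.17) = 2(1 − Φ(2.17/√3.73)) ≈ 0.2612

By the reflection principle for Brownian motion, P(M_t ≥ a) = 2 · P(B_t ≥ a) for a ≥ 0. Since B_t ~ N(0, t), P(B_t ≥ 2.17) = 1 − Φ(2.17/√t) = 1 − Φ(2.17/√3.73) = 1 − Φ(1.1236). So
  P(M_{3.73} ≥ 2.17) = 2(1 − Φ(1.1236)) ≈ 0.2612.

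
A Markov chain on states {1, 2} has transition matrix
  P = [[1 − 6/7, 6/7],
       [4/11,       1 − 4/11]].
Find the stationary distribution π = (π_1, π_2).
π_1 = 14/47, π_2 = 33/47

Solve πP = π with π_1 + π_2 = 1. From πP = π: π_1 · (1 − 6/7) + π_2 · 4/11 = π_1 ⇒ π_2 · 4/11 = π_1 · 6/7 ⇒ π_2/π_1 = (6/7)/(4/11) = 33/14. Together with π_1 + π_2 = 1:
  π_1 = (4/11)/(6/7 + 4/11) = (4/11)/(94/77) = 14/47,
  π_2 = (6/7)/(6/7 + 4/11) = (6/7)/(94/77) = 33/47.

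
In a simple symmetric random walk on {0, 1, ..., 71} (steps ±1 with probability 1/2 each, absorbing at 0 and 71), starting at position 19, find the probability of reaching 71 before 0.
P(hit 71 before 0) = 19/71

Let u_k = P(hit 71 before 0 | start at k). Then u_0 = 0, u_71 = 1, and u_k = u_{k-1}/2 + u_{k+1}/2 for 1 ≤ k ≤ 70. This harmonic recurrence is solved by u_k = k/71, giving u_19 = 19/71.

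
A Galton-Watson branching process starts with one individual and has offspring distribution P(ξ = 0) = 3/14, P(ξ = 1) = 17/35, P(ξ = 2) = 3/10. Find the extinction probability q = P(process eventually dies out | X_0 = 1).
q = 5/7

The pgf is f(s) = 3/14 + 17/35·s + 3/10·s². The extinction probability q is the smallest fixed point of f in [0, 1]. Setting s = f(s):
  3/10·s² + (17/35 − 1)·s + 3/14 = 0
  3/10·s² − (3/14 + 3/10)·s + 3/14 = 0
which factors as (s − 1)·(3/10·s − 3/14) = 0, giving roots s = 1 and s = (3/14)/(3/10) = 5/7.
Mean offspring μ = 17/35 + 2·3/10 = 38/35 > 1 (supercritical), so q < 1. The extinction probability is the smaller root: q = (3/14)/(3/10) = 5/7.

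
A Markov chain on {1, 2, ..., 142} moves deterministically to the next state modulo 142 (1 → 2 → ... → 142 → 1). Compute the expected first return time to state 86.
E[T_86 | X_0 = 86] = 142

The chain cycles deterministically, so starting at state 86 it returns in exactly 142 steps. Equivalently, the stationary distribution is uniform π_j = 1/142 for every state j, so by Kac's formula E[T_86] = 1/π_86 = 142.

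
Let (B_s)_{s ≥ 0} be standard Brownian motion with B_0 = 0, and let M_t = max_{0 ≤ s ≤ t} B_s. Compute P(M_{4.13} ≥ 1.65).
P(M_{4.13} ≥ 1.65) = 2·P(B_{4.13} ≥ 1.65) = 2(1 − Φ(1.65/√4.13)) ≈ 0.4168

By the reflection principle for Brownian motion, P(M_t ≥ a) = 2 · P(B_t ≥ a) for a ≥ 0. Since B_t ~ N(0, t), P(B_t ≥ 1.65) = 1 − Φ(1.65/√t) = 1 − Φ(1.65/√4.13) = 1 − Φ(0.8119). So
  P(M_{4.13} ≥ 1.65) = 2(1 − Φ(0.8119)) ≈ 0.4168.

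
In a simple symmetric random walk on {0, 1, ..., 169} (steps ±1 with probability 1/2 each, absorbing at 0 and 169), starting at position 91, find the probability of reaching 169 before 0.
P(hit 169 before 0) = 91/169 = 7/13

Let u_k = P(hit 169 before 0 | start at k). Then u_0 = 0, u_169 = 1, and u_k = u_{k-1}/2 + u_{k+1}/2 for 1 ≤ k ≤ 168. This harmonic recurrence is solved by u_k = k/169, giving u_91 = 91/169 = 7/13.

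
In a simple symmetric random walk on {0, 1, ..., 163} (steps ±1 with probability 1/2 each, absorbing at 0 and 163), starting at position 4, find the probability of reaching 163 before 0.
P(hit 163 before 0) = 4/163

Let u_k = P(hit 163 before 0 | start at k). Then u_0 = 0, u_163 = 1, and u_k = u_{k-1}/2 + u_{k+1}/2 for 1 ≤ k ≤ 162. This harmonic recurrence is solved by u_k = k/163, giving u_4 = 4/163.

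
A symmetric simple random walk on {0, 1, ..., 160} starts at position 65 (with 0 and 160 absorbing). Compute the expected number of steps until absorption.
E[τ | X_0 = 65] = 6175

Let v_k = E[τ | X_0 = k]. Boundary: v_0 = v_160 = 0. Recurrence: v_k = 1 + (v_{k-1} + v_{k+1})/2 for 1 ≤ k ≤ 159. The particular solution to v_k − (v_{k-1} + v_{k+1})/2 = 1 is v_k = −k^2. Adding homogeneous solution A + B k and matching boundaries gives v_k = k (160 − k). Substituting k = 65: v_65 = 65 · 95 = 6175.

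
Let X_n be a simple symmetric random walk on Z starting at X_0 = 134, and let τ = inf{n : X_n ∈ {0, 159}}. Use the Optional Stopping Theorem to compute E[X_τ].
E[X_τ] = 134

X_n is a martingale and τ is a bounded-mean stopping time (indeed τ is finite a.s. with bounded expectation since the walk is in a bounded region). By the OST, E[X_τ] = E[X_0] = 134. Equivalently: E[X_τ] = 159 · P(hit 159 first) + 0 · P(hit 0 first) = 159 · (134/159) = 134.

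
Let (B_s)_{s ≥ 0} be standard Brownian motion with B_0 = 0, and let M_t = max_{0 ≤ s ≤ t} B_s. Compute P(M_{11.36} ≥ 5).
P(M_{11.36} ≥ 5) = 2·P(B_{11.36} ≥ 5) = 2(1 − Φ(5/√11.36)) ≈ 0.1379

By the reflection principle for Brownian motion, P(M_t ≥ a) = 2 · P(B_t ≥ a) for a ≥ 0. Since B_t ~ N(0, t), P(B_t ≥ 5) = 1 − Φ(5/√t) = 1 − Φ(5/√11.36) = 1 − Φ(1.4835). So
  P(M_{11.36} ≥ 5) = 2(1 − Φ(1.4835)) ≈ 0.1379.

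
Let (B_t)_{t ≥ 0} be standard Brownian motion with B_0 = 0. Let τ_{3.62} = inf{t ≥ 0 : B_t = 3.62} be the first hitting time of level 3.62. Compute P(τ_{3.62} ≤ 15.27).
P(τ_{3.62} ≤ 15.27) = 2(1 − Φ(3.62/√15.27)) = 2(1 − Φ(0.9264)) ≈ 0.3542

By the reflection principle for standard BM, P(τ_b ≤ t) = 2 · P(B_t ≥ b). Since B_t ~ N(0, t), P(B_t ≥ 3.62) = 1 − Φ(3.62/√t) = 1 − Φ(3.62/√15.27) = 1 − Φ(0.9264) ≈ 0.17712. Doubling: P(τ_{3.62} ≤ 15.27) ≈ 2 · 0.17712 = 0.35424 ≈ 0.3542.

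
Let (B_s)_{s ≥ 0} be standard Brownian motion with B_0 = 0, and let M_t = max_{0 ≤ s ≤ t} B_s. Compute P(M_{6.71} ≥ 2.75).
P(M_{6.71} ≥ 2.75) = 2·P(B_{6.71} ≥ 2.75) = 2(1 − Φ(2.75/√6.71)) ≈ 0.2884

By the reflection principle for Brownian motion, P(M_t ≥ a) = 2 · P(B_t ≥ a) for a ≥ 0. Since B_t ~ N(0, t), P(B_t ≥ 2.75) = 1 − Φ(2.75/√t) = 1 − Φ(2.75/√6.71) = 1 − Φ(1.0616). So
  P(M_{6.71} ≥ 2.75) = 2(1 − Φ(1.0616)) ≈ 0.2884.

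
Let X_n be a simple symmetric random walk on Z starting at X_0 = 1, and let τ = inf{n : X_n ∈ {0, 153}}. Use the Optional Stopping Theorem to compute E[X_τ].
E[X_τ] = 1

X_n is a martingale and τ is a bounded-mean stopping time (indeed τ is finite a.s. with bounded expectation since the walk is in a bounded region). By the OST, E[X_τ] = E[X_0] = 1. Equivalently: E[X_τ] = 153 · P(hit 153 first) + 0 · P(hit 0 first) = 153 · (1/153) = 1.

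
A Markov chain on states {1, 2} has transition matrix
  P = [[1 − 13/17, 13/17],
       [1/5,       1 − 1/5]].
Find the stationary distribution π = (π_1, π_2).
π_1 = 17/82, π_2 = 65/82

Solve πP = π with π_1 + π_2 = 1. From πP = π: π_1 · (1 − 13/17) + π_2 · 1/5 = π_1 ⇒ π_2 · 1/5 = π_1 · 13/17 ⇒ π_2/π_1 = (13/17)/(1/5) = 65/17. Together with π_1 + π_2 = 1:
  π_1 = (1/5)/(13/17 + 1/5) = (1/5)/(82/85) = 17/82,
  π_2 = (13/17)/(13/17 + 1/5) = (13/17)/(82/85) = 65/82.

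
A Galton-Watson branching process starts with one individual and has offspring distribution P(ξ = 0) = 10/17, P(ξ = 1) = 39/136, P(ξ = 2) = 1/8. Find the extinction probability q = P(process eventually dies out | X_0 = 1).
q = 1

Mean offspring μ = 0·10/17 + 1·39/136 + 2·1/8 = 73/136 ≤ 1. For μ ≤ 1 with offspring not concentrated at 1, the Galton-Watson process goes extinct almost surely, so q = 1.
(Algebraic check: The pgf is f(s) = 10/17 + 39/136·s + 1/8·s². The extinction probability q is the smallest fixed point of f in [0, 1]. Setting s = f(s):
  1/8·s² + (39/136 − 1)·s + 10/17 = 0
  1/8·s² − (10/17 + 1/8)·s + 10/17 = 0
which factors as (s − 1)·(1/8·s − 10/17) = 0, giving roots s = 1 and s = (10/17)/(1/8) = 80/17. Since 80/17 ≥ 1, the smallest root in [0, 1] is s = 1.)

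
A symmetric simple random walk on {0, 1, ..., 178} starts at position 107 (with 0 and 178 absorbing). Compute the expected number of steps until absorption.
E[τ | X_0 = 107] = 7597

Let v_k = E[τ | X_0 = k]. Boundary: v_0 = v_178 = 0. Recurrence: v_k = 1 + (v_{k-1} + v_{k+1})/2 for 1 ≤ k ≤ 177. The particular solution to v_k − (v_{k-1} + v_{k+1})/2 = 1 is v_k = −k^2. Adding homogeneous solution A + B k and matching boundaries gives v_k = k (178 − k). Substituting k = 107: v_107 = 107 · 71 = 7597.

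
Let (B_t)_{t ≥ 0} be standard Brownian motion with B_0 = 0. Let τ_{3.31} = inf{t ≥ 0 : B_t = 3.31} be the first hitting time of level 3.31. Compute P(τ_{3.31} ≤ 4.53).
P(τ_{3.31} ≤ 4.53) = 2(1 − Φ(3.31/√4.53)) = 2(1 − Φ(1.5552)) ≈ 0.1199

By the reflection principle for standard BM, P(τ_b ≤ t) = 2 · P(B_t ≥ b). Since B_t ~ N(0, t), P(B_t ≥ 3.31) = 1 − Φ(3.31/√t) = 1 − Φ(3.31/√4.53) = 1 − Φ(1.5552) ≈ 0.05995. Doubling: P(τ_{3.31} ≤ 4.53) ≈ 2 · 0.05995 = 0.11990 ≈ 0.1199.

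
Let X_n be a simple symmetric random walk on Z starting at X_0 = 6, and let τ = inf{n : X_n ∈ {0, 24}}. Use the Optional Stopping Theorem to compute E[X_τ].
E[X_τ] = 6

X_n is a martingale and τ is a bounded-mean stopping time (indeed τ is finite a.s. with bounded expectation since the walk is in a bounded region). By the OST, E[X_τ] = E[X_0] = 6. Equivalently: E[X_τ] = 24 · P(hit 24 first) + 0 · P(hit 0 first) = 24 · (6/24) = 6.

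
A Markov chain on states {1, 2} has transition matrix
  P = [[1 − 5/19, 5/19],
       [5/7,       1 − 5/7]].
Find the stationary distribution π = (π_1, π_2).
π_1 = 19/26, π_2 = 7/26

Solve πP = π with π_1 + π_2 = 1. From πP = π: π_1 · (1 − 5/19) + π_2 · 5/7 = π_1 ⇒ π_2 · 5/7 = π_1 · 5/19 ⇒ π_2/π_1 = (5/19)/(5/7) = 7/19. Together with π_1 + π_2 = 1:
  π_1 = (5/7)/(5/19 + 5/7) = (5/7)/(130/133) = 19/26,
  π_2 = (5/19)/(5/19 + 5/7) = (5/19)/(130/133) = 7/26.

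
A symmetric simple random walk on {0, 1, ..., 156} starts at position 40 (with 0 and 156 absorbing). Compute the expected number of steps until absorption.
E[τ | X_0 = 40] = 4640

Let v_k = E[τ | X_0 = k]. Boundary: v_0 = v_156 = 0. Recurrence: v_k = 1 + (v_{k-1} + v_{k+1})/2 for 1 ≤ k ≤ 155. The particular solution to v_k − (v_{k-1} + v_{k+1})/2 = 1 is v_k = −k^2. Adding homogeneous solution A + B k and matching boundaries gives v_k = k (156 − k). Substituting k = 40: v_40 = 40 · 116 = 4640.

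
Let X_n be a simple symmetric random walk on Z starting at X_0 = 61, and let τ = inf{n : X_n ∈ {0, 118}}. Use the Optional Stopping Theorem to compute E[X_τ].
E[X_τ] = 61

X_n is a martingale and τ is a bounded-mean stopping time (indeed τ is finite a.s. with bounded expectation since the walk is in a bounded region). By the OST, E[X_τ] = E[X_0] = 61. Equivalently: E[X_τ] = 118 · P(hit 118 first) + 0 · P(hit 0 first) = 118 · (61/118) = 61.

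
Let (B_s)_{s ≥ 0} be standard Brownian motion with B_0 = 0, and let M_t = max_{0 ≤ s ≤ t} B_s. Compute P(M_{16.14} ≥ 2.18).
P(M_{16.14} ≥ 2.18) = 2·P(B_{16.14} ≥ 2.18) = 2(1 − Φ(2.18/√16.14)) ≈ 0.5874

By the reflection principle for Brownian motion, P(M_t ≥ a) = 2 · P(B_t ≥ a) for a ≥ 0. Since B_t ~ N(0, t), P(B_t ≥ 2.18) = 1 − Φ(2.18/√t) = 1 − Φ(2.18/√16.14) = 1 − Φ(0.5426). So
  P(M_{16.14} ≥ 2.18) = 2(1 − Φ(0.5426)) ≈ 0.5874.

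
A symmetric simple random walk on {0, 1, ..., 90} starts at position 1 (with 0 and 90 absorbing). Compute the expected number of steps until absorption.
E[τ | X_0 = 1] = 89

Let v_k = E[τ | X_0 = k]. Boundary: v_0 = v_90 = 0. Recurrence: v_k = 1 + (v_{k-1} + v_{k+1})/2 for 1 ≤ k ≤ 89. The particular solution to v_k − (v_{k-1} + v_{k+1})/2 = 1 is v_k = −k^2. Adding homogeneous solution A + B k and matching boundaries gives v_k = k (90 − k). Substituting k = 1: v_1 = 1 · 89 = 89.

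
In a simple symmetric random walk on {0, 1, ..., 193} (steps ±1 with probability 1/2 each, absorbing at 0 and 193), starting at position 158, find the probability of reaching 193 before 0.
P(hit 193 before 0) = 158/193

Let u_k = P(hit 193 before 0 | start at k). Then u_0 = 0, u_193 = 1, and u_k = u_{k-1}/2 + u_{k+1}/2 for 1 ≤ k ≤ 192. This harmonic recurrence is solved by u_k = k/193, giving u_158 = 158/193.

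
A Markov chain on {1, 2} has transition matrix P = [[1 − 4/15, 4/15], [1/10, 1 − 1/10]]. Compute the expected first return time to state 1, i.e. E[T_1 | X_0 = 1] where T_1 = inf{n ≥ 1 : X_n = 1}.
E[T_1 | X_0 = 1] = 1/π_1 = 11/3

For an irreducible recurrent Markov chain with stationary distribution π, E[T_i | X_0 = i] = 1/π_i (Kac's formula). Here π_1 = (1/10)/(4/15 + 1/10) = (1/10)/(11/30) = 3/11, so E[T_1 | X_0 = 1] = 1/π_1 = (4/15 + 1/10)/(1/10) = (11/30)/(1/10) = 11/3.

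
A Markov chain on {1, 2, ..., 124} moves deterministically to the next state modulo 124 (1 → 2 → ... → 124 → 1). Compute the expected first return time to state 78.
E[T_78 | X_0 = 78] = 124

The chain cycles deterministically, so starting at state 78 it returns in exactly 124 steps. Equivalently, the stationary distribution is uniform π_j = 1/124 for every state j, so by Kac's formula E[T_78] = 1/π_78 = 124.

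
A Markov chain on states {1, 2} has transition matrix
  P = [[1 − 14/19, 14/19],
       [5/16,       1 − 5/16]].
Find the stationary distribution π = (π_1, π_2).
π_1 = 95/319, π_2 = 224/319

Solve πP = π with π_1 + π_2 = 1. From πP = π: π_1 · (1 − 14/19) + π_2 · 5/16 = π_1 ⇒ π_2 · 5/16 = π_1 · 14/19 ⇒ π_2/π_1 = (14/19)/(5/16) = 224/95. Together with π_1 + π_2 = 1:
  π_1 = (5/16)/(14/19 + 5/16) = (5/16)/(319/304) = 95/319,
  π_2 = (14/19)/(14/19 + 5/16) = (14/19)/(319/304) = 224/319.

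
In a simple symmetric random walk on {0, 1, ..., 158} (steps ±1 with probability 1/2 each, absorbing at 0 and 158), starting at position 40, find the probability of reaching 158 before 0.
P(hit 158 before 0) = 40/158 = 20/79

Let u_k = P(hit 158 before 0 | start at k). Then u_0 = 0, u_158 = 1, and u_k = u_{k-1}/2 + u_{k+1}/2 for 1 ≤ k ≤ 157. This harmonic recurrence is solved by u_k = k/158, giving u_40 = 40/158 = 20/79.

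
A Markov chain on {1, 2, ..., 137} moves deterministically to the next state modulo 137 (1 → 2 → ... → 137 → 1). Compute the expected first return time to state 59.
E[T_59 | X_0 = 59] = 137

The chain cycles deterministically, so starting at state 59 it returns in exactly 137 steps. Equivalently, the stationary distribution is uniform π_j = 1/137 for every state j, so by Kac's formula E[T_59] = 1/π_59 = 137.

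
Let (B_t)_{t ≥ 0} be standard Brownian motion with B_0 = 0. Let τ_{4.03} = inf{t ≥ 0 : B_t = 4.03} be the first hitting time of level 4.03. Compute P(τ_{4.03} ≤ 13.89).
P(τ_{4.03} ≤ 13.89) = 2(1 − Φ(4.03/√13.89)) = 2(1 − Φ(1.0813)) ≈ 0.2796

By the reflection principle for standard BM, P(τ_b ≤ t) = 2 · P(B_t ≥ b). Since B_t ~ N(0, t), P(B_t ≥ 4.03) = 1 − Φ(4.03/√t) = 1 − Φ(4.03/√13.89) = 1 − Φ(1.0813) ≈ 0.13978. Doubling: P(τ_{4.03} ≤ 13.89) ≈ 2 · 0.13978 = 0.27956 ≈ 0.2796.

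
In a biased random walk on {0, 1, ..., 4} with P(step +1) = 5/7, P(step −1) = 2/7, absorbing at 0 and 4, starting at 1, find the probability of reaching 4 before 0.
P(hit 4 before 0) = (1 − (2/5)^1) / (1 − (2/5)^4) = 125/203

Let u_k denote P(reach 4 before 0 | start at k). Boundary: u_0 = 0, u_4 = 1. Recurrence: u_k = 5/7·u_{k+1} + 2/7·u_{k-1} for 1 ≤ k ≤ 3. Try u_k = A + B·r^k with r = q/p = (2/7)/(5/7) = 2/5. Substitution satisfies the recurrence; boundary conditions give:
  u_k = (1 − r^k) / (1 − r^N) = (1 − (2/5)^1) / (1 − (2/5)^4) = 125/203.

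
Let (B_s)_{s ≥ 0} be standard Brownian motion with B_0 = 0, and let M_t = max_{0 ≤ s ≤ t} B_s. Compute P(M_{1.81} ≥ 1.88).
P(M_{1.81} ≥ 1.88) = 2·P(B_{1.81} ≥ 1.88) = 2(1 − Φ(1.88/√1.81)) ≈ 0.1623

By the reflection principle for Brownian motion, P(M_t ≥ a) = 2 · P(B_t ≥ a) for a ≥ 0. Since B_t ~ N(0, t), P(B_t ≥ 1.88) = 1 − Φ(1.88/√t) = 1 − Φ(1.88/√1.81) = 1 − Φ(1.3974). So
  P(M_{1.81} ≥ 1.88) = 2(1 − Φ(1.3974)) ≈ 0.1623.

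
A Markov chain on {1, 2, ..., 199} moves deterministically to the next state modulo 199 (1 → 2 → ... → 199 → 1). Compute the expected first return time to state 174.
E[T_174 | X_0 = 174] = 199

The chain cycles deterministically, so starting at state 174 it returns in exactly 199 steps. Equivalently, the stationary distribution is uniform π_j = 1/199 for every state j, so by Kac's formula E[T_174] = 1/π_174 = 199.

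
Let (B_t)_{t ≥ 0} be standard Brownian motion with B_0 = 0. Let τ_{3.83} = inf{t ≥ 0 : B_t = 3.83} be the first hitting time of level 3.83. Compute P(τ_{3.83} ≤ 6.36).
P(τ_{3.83} ≤ 6.36) = 2(1 − Φ(3.83/√6.36)) = 2(1 − Φ(1.5187)) ≈ 0.1288

By the reflection principle for standard BM, P(τ_b ≤ t) = 2 · P(B_t ≥ b). Since B_t ~ N(0, t), P(B_t ≥ 3.83) = 1 − Φ(3.83/√t) = 1 − Φ(3.83/√6.36) = 1 − Φ(1.5187) ≈ 0.06442. Doubling: P(τ_{3.83} ≤ 6.36) ≈ 2 · 0.06442 = 0.12884 ≈ 0.1288.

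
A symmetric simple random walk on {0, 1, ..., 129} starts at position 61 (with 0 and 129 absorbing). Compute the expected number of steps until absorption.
E[τ | X_0 = 61] = 4148

Let v_k = E[τ | X_0 = k]. Boundary: v_0 = v_129 = 0. Recurrence: v_k = 1 + (v_{k-1} + v_{k+1})/2 for 1 ≤ k ≤ 128. The particular solution to v_k − (v_{k-1} + v_{k+1})/2 = 1 is v_k = −k^2. Adding homogeneous solution A + B k and matching boundaries gives v_k = k (129 − k). Substituting k = 61: v_61 = 61 · 68 = 4148.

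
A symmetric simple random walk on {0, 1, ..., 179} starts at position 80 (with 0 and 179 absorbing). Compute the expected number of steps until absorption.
E[τ | X_0 = 80] = 7920

Let v_k = E[τ | X_0 = k]. Boundary: v_0 = v_179 = 0. Recurrence: v_k = 1 + (v_{k-1} + v_{k+1})/2 for 1 ≤ k ≤ 178. The particular solution to v_k − (v_{k-1} + v_{k+1})/2 = 1 is v_k = −k^2. Adding homogeneous solution A + B k and matching boundaries gives v_k = k (179 − k). Substituting k = 80: v_80 = 80 · 99 = 7920.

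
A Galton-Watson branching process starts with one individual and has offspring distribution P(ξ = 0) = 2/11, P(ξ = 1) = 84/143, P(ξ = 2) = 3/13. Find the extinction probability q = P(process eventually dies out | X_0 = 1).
q = 26/33

The pgf is f(s) = 2/11 + 84/143·s + 3/13·s². The extinction probability q is the smallest fixed point of f in [0, 1]. Setting s = f(s):
  3/13·s² + (84/143 − 1)·s + 2/11 = 0
  3/13·s² − (2/11 + 3/13)·s + 2/11 = 0
which factors as (s − 1)·(3/13·s − 2/11) = 0, giving roots s = 1 and s = (2/11)/(3/13) = 26/33.
Mean offspring μ = 84/143 + 2·3/13 = 150/143 > 1 (supercritical), so q < 1. The extinction probability is the smaller root: q = (2/11)/(3/13) = 26/33.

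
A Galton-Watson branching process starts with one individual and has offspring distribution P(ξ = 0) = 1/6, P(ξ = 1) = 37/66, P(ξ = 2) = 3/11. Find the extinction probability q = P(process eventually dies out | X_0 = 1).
q = 11/18

The pgf is f(s) = 1/6 + 37/66·s + 3/11·s². The extinction probability q is the smallest fixed point of f in [0, 1]. Setting s = f(s):
  3/11·s² + (37/66 − 1)·s + 1/6 = 0
  3/11·s² − (1/6 + 3/11)·s + 1/6 = 0
which factors as (s − 1)·(3/11·s − 1/6) = 0, giving roots s = 1 and s = (1/6)/(3/11) = 11/18.
Mean offspring μ = 37/66 + 2·3/11 = 73/66 > 1 (supercritical), so q < 1. The extinction probability is the smaller root: q = (1/6)/(3/11) = 11/18.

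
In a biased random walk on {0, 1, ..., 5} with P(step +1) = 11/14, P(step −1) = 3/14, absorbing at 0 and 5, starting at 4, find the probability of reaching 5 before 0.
P(hit 5 before 0) = (1 − (3/11)^4) / (1 − (3/11)^5) = 20020/20101

Let u_k denote P(reach 5 before 0 | start at k). Boundary: u_0 = 0, u_5 = 1. Recurrence: u_k = 11/14·u_{k+1} + 3/14·u_{k-1} for 1 ≤ k ≤ 4. Try u_k = A + B·r^k with r = q/p = (3/14)/(11/14) = 3/11. Substitution satisfies the recurrence; boundary conditions give:
  u_k = (1 − r^k) / (1 − r^N) = (1 − (3/11)^4) / (1 − (3/11)^5) = 20020/20101.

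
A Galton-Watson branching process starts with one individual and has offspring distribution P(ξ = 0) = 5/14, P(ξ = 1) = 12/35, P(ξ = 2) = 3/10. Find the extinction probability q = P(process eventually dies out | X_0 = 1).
q = 1

Mean offspring μ = 0·5/14 + 1·12/35 + 2·3/10 = 33/35 ≤ 1. For μ ≤ 1 with offspring not concentrated at 1, the Galton-Watson process goes extinct almost surely, so q = 1.
(Algebraic check: The pgf is f(s) = 5/14 + 12/35·s + 3/10·s². The extinction probability q is the smallest fixed point of f in [0, 1]. Setting s = f(s):
  3/10·s² + (12/35 − 1)·s + 5/14 = 0
  3/10·s² − (5/14 + 3/10)·s + 5/14 = 0
which factors as (s − 1)·(3/10·s − 5/14) = 0, giving roots s = 1 and s = (5/14)/(3/10) = 25/21. Since 25/21 ≥ 1, the smallest root in [0, 1] is s = 1.)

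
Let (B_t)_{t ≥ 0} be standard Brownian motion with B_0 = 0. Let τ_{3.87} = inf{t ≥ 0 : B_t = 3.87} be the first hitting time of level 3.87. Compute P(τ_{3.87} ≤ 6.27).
P(τ_{3.87} ≤ 6.27) = 2(1 − Φ(3.87/√6.27)) = 2(1 − Φ(1.5455)) ≈ 0.1222

By the reflection principle for standard BM, P(τ_b ≤ t) = 2 · P(B_t ≥ b). Since B_t ~ N(0, t), P(B_t ≥ 3.87) = 1 − Φ(3.87/√t) = 1 − Φ(3.87/√6.27) = 1 − Φ(1.5455) ≈ 0.06111. Doubling: P(τ_{3.87} ≤ 6.27) ≈ 2 · 0.06111 = 0.12222 ≈ 0.1222.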